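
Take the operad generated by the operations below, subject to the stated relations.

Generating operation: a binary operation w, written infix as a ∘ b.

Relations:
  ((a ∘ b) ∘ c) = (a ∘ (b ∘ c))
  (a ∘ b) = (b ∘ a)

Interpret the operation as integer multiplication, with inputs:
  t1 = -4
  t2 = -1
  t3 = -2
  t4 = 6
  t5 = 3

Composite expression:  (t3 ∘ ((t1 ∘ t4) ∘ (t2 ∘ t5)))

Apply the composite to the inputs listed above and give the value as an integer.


-144


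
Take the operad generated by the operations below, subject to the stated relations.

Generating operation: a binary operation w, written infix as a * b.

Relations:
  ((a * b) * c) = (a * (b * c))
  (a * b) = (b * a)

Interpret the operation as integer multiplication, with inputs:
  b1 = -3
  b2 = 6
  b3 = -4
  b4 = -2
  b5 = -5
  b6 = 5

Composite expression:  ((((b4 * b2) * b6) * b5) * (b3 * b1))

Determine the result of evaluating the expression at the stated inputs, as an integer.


3600

(b4 * b2) = -12
((b4 * b2) * b6) = -60
(((b4 * b2) * b6) * b5) = 300
(b3 * b1) = 12
((((b4 * b2) * b6) * b5) * (b3 * b1)) = 3600


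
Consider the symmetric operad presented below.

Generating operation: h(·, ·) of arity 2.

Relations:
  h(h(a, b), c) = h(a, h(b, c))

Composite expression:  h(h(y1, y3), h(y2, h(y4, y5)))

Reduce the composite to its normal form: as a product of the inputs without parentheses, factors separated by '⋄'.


y1 ⋄ y3 ⋄ y2 ⋄ y4 ⋄ y5

All parenthesizations of h agree; list the y-inputs left to right.
h(y1, y3) collapses to y1 ⋄ y3
h(y4, y5) collapses to y4 ⋄ y5
h(y2, h(y4, y5)) collapses to y2 ⋄ y4 ⋄ y5
h(h(y1, y3), h(y2, h(y4, y5))) collapses to y1 ⋄ y3 ⋄ y2 ⋄ y4 ⋄ y5


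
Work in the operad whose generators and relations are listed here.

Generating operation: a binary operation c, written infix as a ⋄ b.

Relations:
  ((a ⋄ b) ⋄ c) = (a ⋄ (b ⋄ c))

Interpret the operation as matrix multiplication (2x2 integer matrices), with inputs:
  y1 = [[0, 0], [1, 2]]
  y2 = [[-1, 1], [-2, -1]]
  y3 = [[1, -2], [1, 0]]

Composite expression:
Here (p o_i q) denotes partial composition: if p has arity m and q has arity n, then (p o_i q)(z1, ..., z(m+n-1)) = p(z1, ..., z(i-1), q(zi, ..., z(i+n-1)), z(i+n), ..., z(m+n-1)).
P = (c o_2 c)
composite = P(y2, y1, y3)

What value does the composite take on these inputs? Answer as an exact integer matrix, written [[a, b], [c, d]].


[[3, -2], [-3, 2]]

(y1 ⋄ y3) = [[0, 0], [3, -2]]
(y2 ⋄ (y1 ⋄ y3)) = [[3, -2], [-3, 2]]


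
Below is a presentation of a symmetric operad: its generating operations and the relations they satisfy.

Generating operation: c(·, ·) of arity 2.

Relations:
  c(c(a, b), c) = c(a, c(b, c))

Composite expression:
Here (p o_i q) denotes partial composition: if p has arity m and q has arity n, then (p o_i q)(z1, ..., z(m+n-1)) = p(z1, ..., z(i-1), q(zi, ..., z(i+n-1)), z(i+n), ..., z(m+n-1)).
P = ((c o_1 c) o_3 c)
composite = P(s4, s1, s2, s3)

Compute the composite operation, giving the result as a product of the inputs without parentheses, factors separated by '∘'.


s4 ∘ s1 ∘ s2 ∘ s3

The c-tree's shape is irrelevant; the s-reading-order decides.
c(s4, s1) reduces to s4 ∘ s1
c(s2, s3) reduces to s2 ∘ s3
c(c(s4, s1), c(s2, s3)) reduces to s4 ∘ s1 ∘ s2 ∘ s3


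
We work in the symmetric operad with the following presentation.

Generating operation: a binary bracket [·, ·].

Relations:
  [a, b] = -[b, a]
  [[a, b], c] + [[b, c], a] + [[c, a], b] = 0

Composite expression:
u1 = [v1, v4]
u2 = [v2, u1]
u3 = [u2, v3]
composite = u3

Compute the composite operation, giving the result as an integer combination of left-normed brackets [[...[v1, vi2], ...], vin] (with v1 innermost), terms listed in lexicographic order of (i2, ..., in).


-[[[v1, v4], v2], v3]


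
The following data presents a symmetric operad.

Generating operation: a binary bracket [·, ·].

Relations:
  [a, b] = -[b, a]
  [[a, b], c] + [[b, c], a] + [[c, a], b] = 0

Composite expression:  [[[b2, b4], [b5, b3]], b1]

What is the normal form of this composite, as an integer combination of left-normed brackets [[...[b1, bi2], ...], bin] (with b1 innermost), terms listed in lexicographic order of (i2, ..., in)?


[[[[b1, b2], b4], b3], b5] - [[[[b1, b2], b4], b5], b3] - [[[[b1, b3], b5], b2], b4] + [[[[b1, b3], b5], b4], b2] - [[[[b1, b4], b2], b3], b5] + [[[[b1, b4], b2], b5], b3] + [[[[b1, b5], b3], b2], b4] - [[[[b1, b5], b3], b4], b2]

A multilinear Lie element is pinned by b1-initial words (b1 innermost).
Composite bracket: [[[b2, b4], [b5, b3]], b1]
Applying ab - ba throughout gives 16 signed words (2^4 = 16).
Keep just the words that open with b1:
  the word b1b2b4b3b5 carries sign +1 and contributes +[[[[b1, b2], b4], b3], b5]
  the word b1b2b4b5b3 carries sign -1 and contributes -[[[[b1, b2], b4], b5], b3]
  the word b1b3b5b2b4 carries sign -1 and contributes -[[[[b1, b3], b5], b2], b4]
  the word b1b3b5b4b2 carries sign +1 and contributes +[[[[b1, b3], b5], b4], b2]
  the word b1b4b2b3b5 carries sign -1 and contributes -[[[[b1, b4], b2], b3], b5]
  the word b1b4b2b5b3 carries sign +1 and contributes +[[[[b1, b4], b2], b5], b3]
  the word b1b5b3b2b4 carries sign +1 and contributes +[[[[b1, b5], b3], b2], b4]
  the word b1b5b3b4b2 carries sign -1 and contributes -[[[[b1, b5], b3], b4], b2]


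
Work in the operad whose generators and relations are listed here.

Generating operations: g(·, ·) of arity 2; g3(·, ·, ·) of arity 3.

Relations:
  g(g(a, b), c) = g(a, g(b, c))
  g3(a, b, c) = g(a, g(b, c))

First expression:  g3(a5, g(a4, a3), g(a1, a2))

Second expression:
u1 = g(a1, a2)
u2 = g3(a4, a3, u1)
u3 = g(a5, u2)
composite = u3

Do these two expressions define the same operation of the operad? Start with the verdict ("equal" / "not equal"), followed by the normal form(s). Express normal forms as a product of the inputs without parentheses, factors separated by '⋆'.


equal; both compose to a5 ⋆ a4 ⋆ a3 ⋆ a1 ⋆ a2

In normal form, the first expression is a5 ⋆ a4 ⋆ a3 ⋆ a1 ⋆ a2
In normal form, the second expression is a5 ⋆ a4 ⋆ a3 ⋆ a1 ⋆ a2
Same normal form: equal.


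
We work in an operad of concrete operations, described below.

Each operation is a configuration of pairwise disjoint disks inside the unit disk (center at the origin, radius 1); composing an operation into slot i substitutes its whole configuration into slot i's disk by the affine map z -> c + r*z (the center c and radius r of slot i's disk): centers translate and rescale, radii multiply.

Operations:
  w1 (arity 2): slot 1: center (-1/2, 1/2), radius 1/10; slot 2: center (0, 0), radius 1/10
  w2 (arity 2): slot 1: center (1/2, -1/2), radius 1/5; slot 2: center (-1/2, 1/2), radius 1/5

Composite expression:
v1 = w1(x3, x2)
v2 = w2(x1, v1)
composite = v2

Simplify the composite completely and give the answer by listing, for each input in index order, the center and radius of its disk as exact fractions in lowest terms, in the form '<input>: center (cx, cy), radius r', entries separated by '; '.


x1: center (1/2, -1/2), radius 1/5; x2: center (-1/2, 1/2), radius 1/50; x3: center (-3/5, 3/5), radius 1/50

Affine substitution under w2: radii multiply and x-centers shift.
input x1: applying the 1 nested substitution gives center (1/2, -1/2), radius 1/5
input x3: applying the 2 nested substitutions gives center (-3/5, 3/5), radius 1/50
input x2: applying the 2 nested substitutions gives center (-1/2, 1/2), radius 1/50


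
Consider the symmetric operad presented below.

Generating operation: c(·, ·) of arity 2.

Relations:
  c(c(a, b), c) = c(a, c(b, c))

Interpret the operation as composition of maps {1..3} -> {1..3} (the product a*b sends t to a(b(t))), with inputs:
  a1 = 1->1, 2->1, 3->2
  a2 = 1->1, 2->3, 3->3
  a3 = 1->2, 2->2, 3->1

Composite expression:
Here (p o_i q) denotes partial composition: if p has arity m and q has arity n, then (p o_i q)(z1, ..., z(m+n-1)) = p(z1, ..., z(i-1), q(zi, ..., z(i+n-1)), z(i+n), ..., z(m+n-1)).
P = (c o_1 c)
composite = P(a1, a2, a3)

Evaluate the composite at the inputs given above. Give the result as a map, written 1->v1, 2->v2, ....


c(a1, a2) = 1->1, 2->2, 3->2
c(c(a1, a2), a3) = 1->2, 2->2, 3->1

1->2, 2->2, 3->1


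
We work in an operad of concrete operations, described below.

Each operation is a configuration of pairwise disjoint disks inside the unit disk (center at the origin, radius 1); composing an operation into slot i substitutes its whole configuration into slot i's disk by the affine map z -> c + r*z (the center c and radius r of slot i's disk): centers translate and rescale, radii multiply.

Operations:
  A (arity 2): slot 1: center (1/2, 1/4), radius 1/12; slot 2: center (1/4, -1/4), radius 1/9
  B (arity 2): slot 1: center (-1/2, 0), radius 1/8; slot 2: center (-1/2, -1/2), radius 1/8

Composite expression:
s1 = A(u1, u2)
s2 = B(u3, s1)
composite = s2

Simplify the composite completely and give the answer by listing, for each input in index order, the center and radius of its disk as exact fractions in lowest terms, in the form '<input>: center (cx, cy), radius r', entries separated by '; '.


u1: center (-7/16, -15/32), radius 1/96; u2: center (-15/32, -17/32), radius 1/72; u3: center (-1/2, 0), radius 1/8

Only the slot chain above each u matters under B; compose those maps.
input u3: applying the 1 nested substitution gives center (-1/2, 0), radius 1/8
input u1: applying the 2 nested substitutions gives center (-7/16, -15/32), radius 1/96
input u2: applying the 2 nested substitutions gives center (-15/32, -17/32), radius 1/72


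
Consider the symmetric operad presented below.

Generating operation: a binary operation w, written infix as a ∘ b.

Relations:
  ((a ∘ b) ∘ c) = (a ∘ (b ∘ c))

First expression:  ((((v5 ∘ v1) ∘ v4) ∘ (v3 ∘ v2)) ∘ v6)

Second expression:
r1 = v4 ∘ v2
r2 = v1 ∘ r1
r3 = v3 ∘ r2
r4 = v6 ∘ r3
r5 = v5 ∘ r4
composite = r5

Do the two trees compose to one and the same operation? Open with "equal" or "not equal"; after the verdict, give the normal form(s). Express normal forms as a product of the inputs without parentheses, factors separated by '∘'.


not equal; the first gives v5 ∘ v1 ∘ v4 ∘ v3 ∘ v2 ∘ v6 and the second v5 ∘ v6 ∘ v3 ∘ v1 ∘ v4 ∘ v2

The first expression, normalized: v5 ∘ v1 ∘ v4 ∘ v3 ∘ v2 ∘ v6
The second expression, normalized: v5 ∘ v6 ∘ v3 ∘ v1 ∘ v4 ∘ v2
The normal forms differ: not equal.


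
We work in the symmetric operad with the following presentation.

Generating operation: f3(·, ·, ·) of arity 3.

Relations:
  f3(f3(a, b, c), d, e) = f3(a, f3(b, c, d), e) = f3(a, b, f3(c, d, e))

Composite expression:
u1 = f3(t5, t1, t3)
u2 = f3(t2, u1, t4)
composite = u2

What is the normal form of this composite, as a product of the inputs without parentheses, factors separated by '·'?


t2 · t5 · t1 · t3 · t4

Key point: f3 is associative — brackets drop, the t-order remains.
f3(t5, t1, t3) spells out as t5 · t1 · t3
f3(t2, f3(t5, t1, t3), t4) spells out as t2 · t5 · t1 · t3 · t4


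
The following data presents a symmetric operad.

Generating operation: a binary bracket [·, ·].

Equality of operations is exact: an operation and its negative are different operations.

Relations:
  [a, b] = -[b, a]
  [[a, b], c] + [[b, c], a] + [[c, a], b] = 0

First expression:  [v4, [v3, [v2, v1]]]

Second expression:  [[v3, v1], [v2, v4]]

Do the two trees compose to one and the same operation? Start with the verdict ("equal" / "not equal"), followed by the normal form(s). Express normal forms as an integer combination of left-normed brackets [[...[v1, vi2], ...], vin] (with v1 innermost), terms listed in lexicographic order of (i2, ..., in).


not equal — first -[[[v1, v2], v3], v4], second -[[[v1, v3], v2], v4] + [[[v1, v3], v4], v2]


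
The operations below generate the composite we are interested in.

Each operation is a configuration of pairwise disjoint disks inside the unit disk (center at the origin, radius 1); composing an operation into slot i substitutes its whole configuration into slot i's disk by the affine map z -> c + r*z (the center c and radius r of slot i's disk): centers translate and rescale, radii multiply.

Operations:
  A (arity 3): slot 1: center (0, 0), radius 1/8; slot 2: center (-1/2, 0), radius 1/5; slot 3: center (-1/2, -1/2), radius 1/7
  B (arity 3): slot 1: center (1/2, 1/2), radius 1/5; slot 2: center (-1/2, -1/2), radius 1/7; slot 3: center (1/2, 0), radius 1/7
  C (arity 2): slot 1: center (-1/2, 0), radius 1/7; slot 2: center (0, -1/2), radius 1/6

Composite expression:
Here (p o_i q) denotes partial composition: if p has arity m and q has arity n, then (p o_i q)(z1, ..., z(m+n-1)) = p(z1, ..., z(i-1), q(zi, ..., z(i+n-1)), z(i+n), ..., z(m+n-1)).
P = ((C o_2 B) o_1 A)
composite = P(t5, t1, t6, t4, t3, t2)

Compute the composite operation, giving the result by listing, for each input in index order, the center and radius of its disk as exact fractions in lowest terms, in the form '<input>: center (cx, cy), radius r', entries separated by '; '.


t1: center (-4/7, 0), radius 1/35; t2: center (1/12, -1/2), radius 1/42; t3: center (-1/12, -7/12), radius 1/42; t4: center (1/12, -5/12), radius 1/30; t5: center (-1/2, 0), radius 1/56; t6: center (-4/7, -1/14), radius 1/49

Each t-disk chains the slot maps above it in C; radii multiply.
input t5: applying the 2 nested substitutions gives center (-1/2, 0), radius 1/56
input t1: applying the 2 nested substitutions gives center (-4/7, 0), radius 1/35
input t6: applying the 2 nested substitutions gives center (-4/7, -1/14), radius 1/49
input t4: applying the 2 nested substitutions gives center (1/12, -5/12), radius 1/30
input t3: applying the 2 nested substitutions gives center (-1/12, -7/12), radius 1/42
input t2: applying the 2 nested substitutions gives center (1/12, -1/2), radius 1/42


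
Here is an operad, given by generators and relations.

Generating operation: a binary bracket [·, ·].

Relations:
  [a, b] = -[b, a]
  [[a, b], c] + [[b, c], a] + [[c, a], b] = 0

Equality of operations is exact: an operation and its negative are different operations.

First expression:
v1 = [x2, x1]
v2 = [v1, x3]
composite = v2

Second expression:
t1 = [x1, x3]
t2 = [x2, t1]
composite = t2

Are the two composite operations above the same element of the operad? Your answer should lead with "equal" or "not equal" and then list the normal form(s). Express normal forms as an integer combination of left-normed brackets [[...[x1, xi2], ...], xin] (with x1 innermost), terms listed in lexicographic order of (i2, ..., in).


not equal: they reduce to -[[x1, x2], x3] and -[[x1, x3], x2]

The first expression, normalized: -[[x1, x2], x3]
The second expression, normalized: -[[x1, x3], x2]
The forms do not match — not equal.


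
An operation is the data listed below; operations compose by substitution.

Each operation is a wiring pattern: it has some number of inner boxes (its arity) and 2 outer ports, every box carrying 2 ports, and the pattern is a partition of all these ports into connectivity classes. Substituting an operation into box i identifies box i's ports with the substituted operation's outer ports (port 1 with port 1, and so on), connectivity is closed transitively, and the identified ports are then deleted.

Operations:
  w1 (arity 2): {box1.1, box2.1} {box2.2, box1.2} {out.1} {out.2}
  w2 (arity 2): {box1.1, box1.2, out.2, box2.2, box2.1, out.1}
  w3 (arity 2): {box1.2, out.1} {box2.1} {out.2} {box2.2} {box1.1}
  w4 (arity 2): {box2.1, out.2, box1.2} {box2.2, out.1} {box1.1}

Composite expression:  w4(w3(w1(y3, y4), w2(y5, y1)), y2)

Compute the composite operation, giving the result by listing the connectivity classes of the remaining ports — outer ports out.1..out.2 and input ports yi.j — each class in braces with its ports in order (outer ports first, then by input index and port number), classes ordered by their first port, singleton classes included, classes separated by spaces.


{out.1, y2.2} {out.2, y2.1} {y1.1, y1.2, y5.1, y5.2} {y3.1, y4.1} {y3.2, y4.2}

Substituting into w4 glues patterns; closure does the rest.
w1 over (y3, y4) gives {out.1} {out.2} {y3.1, y4.1} {y3.2, y4.2}, out.j being that stage's outer ports
w2 over (y5, y1) gives {out.1, out.2, y1.1, y1.2, y5.1, y5.2}, out.j being that stage's outer ports
w3 over (y3, y4, y5, y1) gives {out.1} {out.2} {y1.1, y1.2, y5.1, y5.2} {y3.1, y4.1} {y3.2, y4.2}, out.j being that stage's outer ports
w4 over (y3, y4, y5, y1, y2) gives {out.1, y2.2} {out.2, y2.1} {y1.1, y1.2, y5.1, y5.2} {y3.1, y4.1} {y3.2, y4.2}, out.j being that stage's outer ports


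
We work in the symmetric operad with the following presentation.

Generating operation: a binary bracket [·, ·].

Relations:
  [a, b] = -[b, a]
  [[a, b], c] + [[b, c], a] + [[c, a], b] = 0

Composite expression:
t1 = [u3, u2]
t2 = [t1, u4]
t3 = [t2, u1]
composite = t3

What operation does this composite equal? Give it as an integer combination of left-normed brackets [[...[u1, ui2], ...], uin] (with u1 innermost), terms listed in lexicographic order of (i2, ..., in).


[[[u1, u2], u3], u4] - [[[u1, u3], u2], u4] - [[[u1, u4], u2], u3] + [[[u1, u4], u3], u2]

Left-normed coefficients sit on the u1-initial expansion words.
Composite bracket: [[[u3, u2], u4], u1]
Expanding via [a, b] = ab - ba: 8 signed words (2^3 = 8).
Keep just the words that open with u1:
  the word u1u2u3u4 carries sign +1 and contributes +[[[u1, u2], u3], u4]
  the word u1u3u2u4 carries sign -1 and contributes -[[[u1, u3], u2], u4]
  the word u1u4u2u3 carries sign -1 and contributes -[[[u1, u4], u2], u3]
  the word u1u4u3u2 carries sign +1 and contributes +[[[u1, u4], u3], u2]


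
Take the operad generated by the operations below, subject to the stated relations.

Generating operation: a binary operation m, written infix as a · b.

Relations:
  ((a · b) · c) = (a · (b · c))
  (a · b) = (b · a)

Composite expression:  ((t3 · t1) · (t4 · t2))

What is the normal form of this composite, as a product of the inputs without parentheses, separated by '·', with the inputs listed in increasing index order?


Any arrangement under m is one operation, so sort the t-inputs.
(t3 · t1) collapses to t3 · t1
(t4 · t2) collapses to t4 · t2
((t3 · t1) · (t4 · t2)) collapses to t3 · t1 · t4 · t2
putting the inputs in ascending order: t1 · t2 · t3 · t4

t1 · t2 · t3 · t4


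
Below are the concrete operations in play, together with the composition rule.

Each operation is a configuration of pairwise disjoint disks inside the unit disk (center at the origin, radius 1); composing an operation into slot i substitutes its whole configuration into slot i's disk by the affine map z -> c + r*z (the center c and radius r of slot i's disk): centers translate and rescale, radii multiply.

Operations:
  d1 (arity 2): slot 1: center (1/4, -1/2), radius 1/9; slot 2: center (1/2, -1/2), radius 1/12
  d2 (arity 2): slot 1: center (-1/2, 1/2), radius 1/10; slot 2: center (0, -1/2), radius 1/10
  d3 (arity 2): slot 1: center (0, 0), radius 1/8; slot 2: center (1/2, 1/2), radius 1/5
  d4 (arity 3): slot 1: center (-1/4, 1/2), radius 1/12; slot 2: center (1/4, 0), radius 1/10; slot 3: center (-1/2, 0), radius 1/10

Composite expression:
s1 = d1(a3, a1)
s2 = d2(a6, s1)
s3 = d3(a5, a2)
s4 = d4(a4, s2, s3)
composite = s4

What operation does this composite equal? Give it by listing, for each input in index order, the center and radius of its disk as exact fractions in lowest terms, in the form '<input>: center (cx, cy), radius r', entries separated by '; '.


a1: center (51/200, -11/200), radius 1/1200; a2: center (-9/20, 1/20), radius 1/50; a3: center (101/400, -11/200), radius 1/900; a4: center (-1/4, 1/2), radius 1/12; a5: center (-1/2, 0), radius 1/80; a6: center (1/5, 1/20), radius 1/100

Only the slot chain above each a matters under d4; compose those maps.
input a4: composing its 1 substitution step yields center (-1/4, 1/2), radius 1/12
input a6: composing its 2 substitution steps yields center (1/5, 1/20), radius 1/100
input a3: composing its 3 substitution steps yields center (101/400, -11/200), radius 1/900
input a1: composing its 3 substitution steps yields center (51/200, -11/200), radius 1/1200
input a5: composing its 2 substitution steps yields center (-1/2, 0), radius 1/80
input a2: composing its 2 substitution steps yields center (-9/20, 1/20), radius 1/50


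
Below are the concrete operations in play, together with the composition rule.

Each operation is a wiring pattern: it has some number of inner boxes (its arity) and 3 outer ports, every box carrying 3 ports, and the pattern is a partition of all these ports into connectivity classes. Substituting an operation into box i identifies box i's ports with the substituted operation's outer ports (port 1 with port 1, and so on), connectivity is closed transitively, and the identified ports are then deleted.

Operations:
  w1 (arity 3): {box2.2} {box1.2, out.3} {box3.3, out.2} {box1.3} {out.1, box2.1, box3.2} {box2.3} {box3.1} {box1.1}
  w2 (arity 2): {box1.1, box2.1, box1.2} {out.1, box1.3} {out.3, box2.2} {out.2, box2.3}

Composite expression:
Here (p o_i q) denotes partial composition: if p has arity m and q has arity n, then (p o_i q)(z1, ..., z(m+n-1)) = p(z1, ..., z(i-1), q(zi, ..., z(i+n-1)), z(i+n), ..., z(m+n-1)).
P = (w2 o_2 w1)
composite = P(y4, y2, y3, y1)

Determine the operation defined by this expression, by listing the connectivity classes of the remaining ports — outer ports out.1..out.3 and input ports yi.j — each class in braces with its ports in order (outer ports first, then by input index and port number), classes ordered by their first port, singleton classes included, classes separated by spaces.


{out.1, y4.3} {out.2, y2.2} {out.3, y1.3} {y1.1} {y1.2, y3.1, y4.1, y4.2} {y2.1} {y2.3} {y3.2} {y3.3}


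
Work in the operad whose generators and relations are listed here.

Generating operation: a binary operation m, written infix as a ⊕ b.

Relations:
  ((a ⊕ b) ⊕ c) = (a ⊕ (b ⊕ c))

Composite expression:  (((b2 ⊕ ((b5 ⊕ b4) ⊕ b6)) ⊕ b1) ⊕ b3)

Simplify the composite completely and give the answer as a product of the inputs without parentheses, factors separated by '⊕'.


b2 ⊕ b5 ⊕ b4 ⊕ b6 ⊕ b1 ⊕ b3

Associativity of m dissolves the nesting; only the b-input order survives.
(b5 ⊕ b4) unparenthesizes to b5 ⊕ b4
((b5 ⊕ b4) ⊕ b6) unparenthesizes to b5 ⊕ b4 ⊕ b6
(b2 ⊕ ((b5 ⊕ b4) ⊕ b6)) unparenthesizes to b2 ⊕ b5 ⊕ b4 ⊕ b6
((b2 ⊕ ((b5 ⊕ b4) ⊕ b6)) ⊕ b1) unparenthesizes to b2 ⊕ b5 ⊕ b4 ⊕ b6 ⊕ b1
(((b2 ⊕ ((b5 ⊕ b4) ⊕ b6)) ⊕ b1) ⊕ b3) unparenthesizes to b2 ⊕ b5 ⊕ b4 ⊕ b6 ⊕ b1 ⊕ b3


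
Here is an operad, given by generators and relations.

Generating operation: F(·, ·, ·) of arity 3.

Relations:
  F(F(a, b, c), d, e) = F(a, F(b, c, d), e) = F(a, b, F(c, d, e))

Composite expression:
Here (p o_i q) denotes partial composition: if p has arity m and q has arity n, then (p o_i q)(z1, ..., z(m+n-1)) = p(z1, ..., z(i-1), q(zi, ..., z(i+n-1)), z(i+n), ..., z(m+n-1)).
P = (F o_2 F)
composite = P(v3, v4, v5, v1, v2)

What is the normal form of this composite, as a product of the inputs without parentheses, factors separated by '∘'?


v3 ∘ v4 ∘ v5 ∘ v1 ∘ v2

Associativity of F dissolves the nesting; only the v-input order survives.
F(v4, v5, v1) spells out as v4 ∘ v5 ∘ v1
F(v3, F(v4, v5, v1), v2) spells out as v3 ∘ v4 ∘ v5 ∘ v1 ∘ v2


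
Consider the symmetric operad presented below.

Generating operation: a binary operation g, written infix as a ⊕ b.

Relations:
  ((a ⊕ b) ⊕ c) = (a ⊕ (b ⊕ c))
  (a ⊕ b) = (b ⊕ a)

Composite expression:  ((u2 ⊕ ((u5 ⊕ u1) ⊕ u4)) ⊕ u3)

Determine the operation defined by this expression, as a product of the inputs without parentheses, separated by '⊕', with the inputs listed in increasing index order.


u1 ⊕ u2 ⊕ u3 ⊕ u4 ⊕ u5

Both nesting and order wash out for g; what remains is which u's occur.
(u5 ⊕ u1) flattens to u5 ⊕ u1
((u5 ⊕ u1) ⊕ u4) flattens to u5 ⊕ u1 ⊕ u4
(u2 ⊕ ((u5 ⊕ u1) ⊕ u4)) flattens to u2 ⊕ u5 ⊕ u1 ⊕ u4
((u2 ⊕ ((u5 ⊕ u1) ⊕ u4)) ⊕ u3) flattens to u2 ⊕ u5 ⊕ u1 ⊕ u4 ⊕ u3
putting the inputs in ascending order: u1 ⊕ u2 ⊕ u3 ⊕ u4 ⊕ u5


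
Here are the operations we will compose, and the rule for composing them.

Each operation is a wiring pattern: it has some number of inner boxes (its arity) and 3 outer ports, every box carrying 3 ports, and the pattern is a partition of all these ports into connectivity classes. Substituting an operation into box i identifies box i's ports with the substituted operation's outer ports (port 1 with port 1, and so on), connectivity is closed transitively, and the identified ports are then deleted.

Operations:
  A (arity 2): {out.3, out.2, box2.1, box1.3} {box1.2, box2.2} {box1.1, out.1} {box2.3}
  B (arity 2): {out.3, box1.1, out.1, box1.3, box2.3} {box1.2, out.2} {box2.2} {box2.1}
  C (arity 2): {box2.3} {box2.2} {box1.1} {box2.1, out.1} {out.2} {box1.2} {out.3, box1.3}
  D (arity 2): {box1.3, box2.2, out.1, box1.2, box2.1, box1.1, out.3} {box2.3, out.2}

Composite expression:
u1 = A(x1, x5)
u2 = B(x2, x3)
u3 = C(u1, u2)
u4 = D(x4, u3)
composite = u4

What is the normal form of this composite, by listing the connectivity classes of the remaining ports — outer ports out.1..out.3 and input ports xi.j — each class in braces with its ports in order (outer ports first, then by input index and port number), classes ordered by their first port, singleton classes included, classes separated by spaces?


{out.1, out.3, x2.1, x2.3, x3.3, x4.1, x4.2, x4.3} {out.2, x1.3, x5.1} {x1.1} {x1.2, x5.2} {x2.2} {x3.1} {x3.2} {x5.3}


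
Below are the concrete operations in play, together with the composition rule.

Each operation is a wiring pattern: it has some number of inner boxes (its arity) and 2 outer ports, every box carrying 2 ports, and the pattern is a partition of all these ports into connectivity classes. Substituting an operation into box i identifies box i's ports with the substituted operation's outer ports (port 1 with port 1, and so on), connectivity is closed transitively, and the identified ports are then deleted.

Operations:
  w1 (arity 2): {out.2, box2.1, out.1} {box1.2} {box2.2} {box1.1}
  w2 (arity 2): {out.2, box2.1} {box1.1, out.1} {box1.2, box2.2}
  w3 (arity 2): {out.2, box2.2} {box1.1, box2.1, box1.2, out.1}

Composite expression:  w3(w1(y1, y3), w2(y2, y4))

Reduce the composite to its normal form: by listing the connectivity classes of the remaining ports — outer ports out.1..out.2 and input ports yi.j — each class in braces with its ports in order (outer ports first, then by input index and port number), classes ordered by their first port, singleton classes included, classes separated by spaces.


{out.1, y2.1, y3.1} {out.2, y4.1} {y1.1} {y1.2} {y2.2, y4.2} {y3.2}

Connectivity passes through glued w3-boundaries; trace each wire chain.
after w1, the pattern on (y1, y3) reads {out.1, out.2, y3.1} {y1.1} {y1.2} {y3.2} (out.j = its outer ports)
after w2, the pattern on (y2, y4) reads {out.1, y2.1} {out.2, y4.1} {y2.2, y4.2} (out.j = its outer ports)
after w3, the pattern on (y1, y3, y2, y4) reads {out.1, y2.1, y3.1} {out.2, y4.1} {y1.1} {y1.2} {y2.2, y4.2} {y3.2} (out.j = its outer ports)


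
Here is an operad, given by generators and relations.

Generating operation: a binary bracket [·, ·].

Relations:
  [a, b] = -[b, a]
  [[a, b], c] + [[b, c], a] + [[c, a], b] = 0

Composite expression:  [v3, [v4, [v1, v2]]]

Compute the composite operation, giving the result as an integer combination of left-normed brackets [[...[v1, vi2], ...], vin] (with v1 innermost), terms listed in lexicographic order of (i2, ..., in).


[[[v1, v2], v4], v3]

Skip Jacobi rewriting: expand, keep v1-initial words, read off terms.
Composite bracket: [v3, [v4, [v1, v2]]]
Each bracket splits as ab - ba, giving 8 signed words (2^3 = 8).
Collect the words opening with v1:
  word v1v2v4v3 has sign +1, contributing +[[[v1, v2], v4], v3]


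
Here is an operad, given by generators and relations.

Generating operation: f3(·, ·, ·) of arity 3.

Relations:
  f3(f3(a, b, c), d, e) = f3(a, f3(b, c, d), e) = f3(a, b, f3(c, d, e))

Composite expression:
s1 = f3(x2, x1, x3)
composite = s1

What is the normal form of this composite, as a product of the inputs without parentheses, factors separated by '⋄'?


Every regrouping of f3 is equal, so read the x-inputs in written order.
f3(x2, x1, x3) reduces to x2 ⋄ x1 ⋄ x3

x2 ⋄ x1 ⋄ x3


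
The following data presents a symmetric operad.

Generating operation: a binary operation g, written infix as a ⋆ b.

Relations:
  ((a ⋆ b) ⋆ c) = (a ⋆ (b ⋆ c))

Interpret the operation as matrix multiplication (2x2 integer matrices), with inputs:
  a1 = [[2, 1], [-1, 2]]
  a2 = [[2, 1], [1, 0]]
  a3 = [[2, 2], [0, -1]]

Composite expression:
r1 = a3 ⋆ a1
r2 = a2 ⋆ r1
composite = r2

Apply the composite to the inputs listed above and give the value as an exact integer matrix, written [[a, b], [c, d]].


[[5, 10], [2, 6]]

(a3 ⋆ a1) = [[2, 6], [1, -2]]
(a2 ⋆ (a3 ⋆ a1)) = [[5, 10], [2, 6]]


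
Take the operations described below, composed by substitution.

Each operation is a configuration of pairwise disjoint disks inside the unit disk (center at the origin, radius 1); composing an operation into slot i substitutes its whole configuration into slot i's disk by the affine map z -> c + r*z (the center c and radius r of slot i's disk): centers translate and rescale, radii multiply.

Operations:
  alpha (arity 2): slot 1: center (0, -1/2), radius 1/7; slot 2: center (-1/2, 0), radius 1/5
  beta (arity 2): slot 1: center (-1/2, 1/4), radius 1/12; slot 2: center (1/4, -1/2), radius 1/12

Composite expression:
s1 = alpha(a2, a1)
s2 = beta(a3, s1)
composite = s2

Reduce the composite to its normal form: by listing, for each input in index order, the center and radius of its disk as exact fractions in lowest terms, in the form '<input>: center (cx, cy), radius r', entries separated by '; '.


a1: center (5/24, -1/2), radius 1/60; a2: center (1/4, -13/24), radius 1/84; a3: center (-1/2, 1/4), radius 1/12

Affine substitution under beta: radii multiply and a-centers shift.
for a3, the 1-step affine chain lands on center (-1/2, 1/4), radius 1/12
for a2, the 2-step affine chain lands on center (1/4, -13/24), radius 1/84
for a1, the 2-step affine chain lands on center (5/24, -1/2), radius 1/60


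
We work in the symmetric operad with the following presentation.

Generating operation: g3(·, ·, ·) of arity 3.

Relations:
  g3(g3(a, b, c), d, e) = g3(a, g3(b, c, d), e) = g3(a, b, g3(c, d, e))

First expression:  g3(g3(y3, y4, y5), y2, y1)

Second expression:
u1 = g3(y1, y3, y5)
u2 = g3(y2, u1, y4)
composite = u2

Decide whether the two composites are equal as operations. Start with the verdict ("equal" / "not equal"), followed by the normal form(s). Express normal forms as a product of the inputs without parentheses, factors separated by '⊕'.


not equal; the first gives y3 ⊕ y4 ⊕ y5 ⊕ y2 ⊕ y1 and the second y2 ⊕ y1 ⊕ y3 ⊕ y5 ⊕ y4

The first expression reduces to y3 ⊕ y4 ⊕ y5 ⊕ y2 ⊕ y1
The second expression reduces to y2 ⊕ y1 ⊕ y3 ⊕ y5 ⊕ y4
Different reductions; not equal.


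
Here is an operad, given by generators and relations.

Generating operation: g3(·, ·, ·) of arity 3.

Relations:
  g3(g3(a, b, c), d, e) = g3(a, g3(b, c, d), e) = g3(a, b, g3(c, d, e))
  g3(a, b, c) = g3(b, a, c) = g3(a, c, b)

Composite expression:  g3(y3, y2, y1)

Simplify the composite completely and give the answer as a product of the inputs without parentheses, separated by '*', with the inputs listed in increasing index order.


y1 * y2 * y3

Both nesting and order wash out for g3; what remains is which y's occur.
g3(y3, y2, y1) linearizes to y3 * y2 * y1
the factors in increasing index order: y1 * y2 * y3


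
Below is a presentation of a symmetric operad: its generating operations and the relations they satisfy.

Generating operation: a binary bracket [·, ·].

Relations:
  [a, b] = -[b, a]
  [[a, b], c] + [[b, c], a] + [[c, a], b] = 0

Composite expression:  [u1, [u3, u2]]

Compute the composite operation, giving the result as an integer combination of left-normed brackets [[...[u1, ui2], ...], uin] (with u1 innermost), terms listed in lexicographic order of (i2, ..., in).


-[[u1, u2], u3] + [[u1, u3], u2]

A multilinear Lie element is pinned by u1-initial words (u1 innermost).
Composite bracket: [u1, [u3, u2]]
Under [a, b] = ab - ba we get 4 signed associative words (2^2 = 4).
The u1-initial words carry the normal form:
  u1u2u3 (sign -1) contributes -[[u1, u2], u3]
  u1u3u2 (sign +1) contributes +[[u1, u3], u2]


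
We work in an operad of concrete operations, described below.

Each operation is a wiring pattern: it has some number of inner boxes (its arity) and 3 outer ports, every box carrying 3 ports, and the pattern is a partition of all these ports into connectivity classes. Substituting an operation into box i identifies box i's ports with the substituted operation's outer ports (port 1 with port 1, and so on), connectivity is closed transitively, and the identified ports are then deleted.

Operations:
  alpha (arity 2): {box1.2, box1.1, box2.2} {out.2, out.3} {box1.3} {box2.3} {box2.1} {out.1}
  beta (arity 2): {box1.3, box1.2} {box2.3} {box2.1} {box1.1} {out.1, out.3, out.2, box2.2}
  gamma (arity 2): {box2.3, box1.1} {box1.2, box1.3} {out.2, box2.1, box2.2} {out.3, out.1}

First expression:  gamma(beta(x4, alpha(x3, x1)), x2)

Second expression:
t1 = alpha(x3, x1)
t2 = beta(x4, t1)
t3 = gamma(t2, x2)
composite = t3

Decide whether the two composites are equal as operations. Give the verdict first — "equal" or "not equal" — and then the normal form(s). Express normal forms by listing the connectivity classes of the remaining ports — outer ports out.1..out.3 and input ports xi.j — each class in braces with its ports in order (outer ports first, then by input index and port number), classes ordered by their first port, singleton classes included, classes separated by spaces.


equal — both sides give {out.1, out.3} {out.2, x2.1, x2.2} {x1.1} {x1.2, x3.1, x3.2} {x1.3} {x2.3} {x3.3} {x4.1} {x4.2, x4.3}

Normal form of the first expression: {out.1, out.3} {out.2, x2.1, x2.2} {x1.1} {x1.2, x3.1, x3.2} {x1.3} {x2.3} {x3.3} {x4.1} {x4.2, x4.3}
Normal form of the second expression: {out.1, out.3} {out.2, x2.1, x2.2} {x1.1} {x1.2, x3.1, x3.2} {x1.3} {x2.3} {x3.3} {x4.1} {x4.2, x4.3}
Same normal form: equal.


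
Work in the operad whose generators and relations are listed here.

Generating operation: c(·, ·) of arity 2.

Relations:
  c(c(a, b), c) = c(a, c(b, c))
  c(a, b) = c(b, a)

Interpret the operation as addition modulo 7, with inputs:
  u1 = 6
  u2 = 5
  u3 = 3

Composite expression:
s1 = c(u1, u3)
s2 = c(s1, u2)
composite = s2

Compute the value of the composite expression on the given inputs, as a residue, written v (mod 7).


0 (mod 7)

c(u1, u3) = 2
c(c(u1, u3), u2) = 0


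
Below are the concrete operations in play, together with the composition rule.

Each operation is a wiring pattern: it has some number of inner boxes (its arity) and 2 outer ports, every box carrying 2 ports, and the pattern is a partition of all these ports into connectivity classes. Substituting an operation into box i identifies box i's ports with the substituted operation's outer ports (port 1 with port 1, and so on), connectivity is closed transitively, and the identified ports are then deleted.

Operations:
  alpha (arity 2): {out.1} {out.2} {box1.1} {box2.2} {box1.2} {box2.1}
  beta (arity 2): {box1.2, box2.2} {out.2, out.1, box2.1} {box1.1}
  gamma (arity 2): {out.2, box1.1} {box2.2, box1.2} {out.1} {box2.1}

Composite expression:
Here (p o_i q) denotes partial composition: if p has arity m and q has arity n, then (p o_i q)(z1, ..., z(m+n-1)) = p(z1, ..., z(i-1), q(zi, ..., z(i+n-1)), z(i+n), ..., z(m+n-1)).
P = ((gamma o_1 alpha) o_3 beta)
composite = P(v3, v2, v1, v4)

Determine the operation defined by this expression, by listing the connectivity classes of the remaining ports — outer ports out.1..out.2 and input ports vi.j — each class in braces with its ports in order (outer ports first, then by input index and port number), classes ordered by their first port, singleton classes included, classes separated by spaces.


{out.1} {out.2} {v1.1} {v1.2, v4.2} {v2.1} {v2.2} {v3.1} {v3.2} {v4.1}


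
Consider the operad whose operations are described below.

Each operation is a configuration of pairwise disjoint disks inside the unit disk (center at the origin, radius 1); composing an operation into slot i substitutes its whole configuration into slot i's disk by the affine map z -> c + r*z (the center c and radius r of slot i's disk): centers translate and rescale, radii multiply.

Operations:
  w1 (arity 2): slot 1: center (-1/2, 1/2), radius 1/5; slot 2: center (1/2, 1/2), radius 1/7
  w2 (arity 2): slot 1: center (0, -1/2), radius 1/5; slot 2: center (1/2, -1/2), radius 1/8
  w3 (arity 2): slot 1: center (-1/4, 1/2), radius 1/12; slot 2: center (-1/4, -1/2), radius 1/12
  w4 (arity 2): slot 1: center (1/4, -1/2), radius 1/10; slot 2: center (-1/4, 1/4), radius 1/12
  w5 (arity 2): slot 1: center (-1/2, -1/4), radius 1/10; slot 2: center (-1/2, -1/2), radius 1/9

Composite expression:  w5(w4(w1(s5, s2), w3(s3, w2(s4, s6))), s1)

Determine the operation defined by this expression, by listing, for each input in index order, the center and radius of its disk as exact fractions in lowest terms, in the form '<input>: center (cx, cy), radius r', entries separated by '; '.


Only the slot chain above each s matters under w5; compose those maps.
input s5: composing its 3 substitution steps yields center (-12/25, -59/200), radius 1/500
input s2: composing its 3 substitution steps yields center (-47/100, -59/200), radius 1/700
input s3: composing its 3 substitution steps yields center (-253/480, -53/240), radius 1/1440
input s4: composing its 4 substitution steps yields center (-253/480, -661/2880), radius 1/7200
input s6: composing its 4 substitution steps yields center (-1517/2880, -661/2880), radius 1/11520
input s1: composing its 1 substitution step yields center (-1/2, -1/2), radius 1/9

s1: center (-1/2, -1/2), radius 1/9; s2: center (-47/100, -59/200), radius 1/700; s3: center (-253/480, -53/240), radius 1/1440; s4: center (-253/480, -661/2880), radius 1/7200; s5: center (-12/25, -59/200), radius 1/500; s6: center (-1517/2880, -661/2880), radius 1/11520


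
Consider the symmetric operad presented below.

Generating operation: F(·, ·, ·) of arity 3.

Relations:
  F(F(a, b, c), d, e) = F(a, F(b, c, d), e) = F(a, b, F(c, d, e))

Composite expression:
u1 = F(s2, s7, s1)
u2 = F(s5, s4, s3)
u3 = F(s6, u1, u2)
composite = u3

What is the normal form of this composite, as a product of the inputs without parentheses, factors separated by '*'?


s6 * s2 * s7 * s1 * s5 * s4 * s3

Under associativity of F, the answer is the s's in reading order.
F(s2, s7, s1) linearizes to s2 * s7 * s1
F(s5, s4, s3) linearizes to s5 * s4 * s3
F(s6, F(s2, s7, s1), F(s5, s4, s3)) linearizes to s6 * s2 * s7 * s1 * s5 * s4 * s3


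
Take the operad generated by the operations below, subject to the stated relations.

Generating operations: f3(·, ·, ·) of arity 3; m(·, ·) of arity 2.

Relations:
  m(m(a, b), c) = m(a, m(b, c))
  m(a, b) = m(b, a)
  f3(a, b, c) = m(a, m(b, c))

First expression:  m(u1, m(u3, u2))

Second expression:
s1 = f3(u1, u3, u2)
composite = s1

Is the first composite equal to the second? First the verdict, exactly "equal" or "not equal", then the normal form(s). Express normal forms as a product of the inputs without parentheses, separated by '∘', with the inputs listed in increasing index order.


The first expression, normalized: u1 ∘ u2 ∘ u3
The second expression, normalized: u1 ∘ u2 ∘ u3
The normal forms match — equal.

equal — both sides give u1 ∘ u2 ∘ u3


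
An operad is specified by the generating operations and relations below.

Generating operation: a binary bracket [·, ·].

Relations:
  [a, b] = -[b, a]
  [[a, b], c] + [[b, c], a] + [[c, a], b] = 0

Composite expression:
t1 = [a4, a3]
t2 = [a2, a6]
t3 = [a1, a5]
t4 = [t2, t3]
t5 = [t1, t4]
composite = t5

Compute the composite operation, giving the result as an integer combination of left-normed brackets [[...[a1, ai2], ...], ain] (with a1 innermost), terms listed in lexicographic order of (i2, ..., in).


-[[[[[a1, a5], a2], a6], a3], a4] + [[[[[a1, a5], a2], a6], a4], a3] + [[[[[a1, a5], a6], a2], a3], a4] - [[[[[a1, a5], a6], a2], a4], a3]

A multilinear Lie element is pinned by a1-initial words (a1 innermost).
Composite bracket: [[a4, a3], [[a2, a6], [a1, a5]]]
Full expansion: 32 signed words from ab - ba (2^5 = 32).
The a1-initial words carry the normal form:
  word a1a5a2a6a3a4 has sign -1, contributing -[[[[[a1, a5], a2], a6], a3], a4]
  word a1a5a2a6a4a3 has sign +1, contributing +[[[[[a1, a5], a2], a6], a4], a3]
  word a1a5a6a2a3a4 has sign +1, contributing +[[[[[a1, a5], a6], a2], a3], a4]
  word a1a5a6a2a4a3 has sign -1, contributing -[[[[[a1, a5], a6], a2], a4], a3]
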